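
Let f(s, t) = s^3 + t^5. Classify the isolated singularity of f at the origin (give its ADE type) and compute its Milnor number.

The Hessian of f at 0 is [[0, 0], [0, 0]] with rank 0, so corank 2. A Groebner basis of the Jacobian ideal J(f) in C{s,t} is {t^4, s^2}; counting standard monomials gives mu = 8. Corank 2; j^3 = s^3 is a perfect cube, so E-series; the 5-jet and mu = 8 give E_8.

Type E_{8}, Milnor number mu = 8.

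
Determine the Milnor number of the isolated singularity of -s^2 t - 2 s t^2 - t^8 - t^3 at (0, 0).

The Hessian of f at 0 has rank 0. Corank 2; j^3 = -t*(s + t)^2 has shape L^2 M (L != M), so D-series; mu = 9 gives D_9.

9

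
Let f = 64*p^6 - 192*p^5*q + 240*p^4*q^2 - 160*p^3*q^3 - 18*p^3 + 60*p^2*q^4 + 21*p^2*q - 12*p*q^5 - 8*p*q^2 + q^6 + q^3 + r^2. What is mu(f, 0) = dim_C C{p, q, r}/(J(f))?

7

The Hessian of f at 0 has rank 1. Corank 2; j^3 = -(2*p - q)*(3*p - q)^2 has shape L^2 M (L != M), so D-series; mu = 7 gives D_7.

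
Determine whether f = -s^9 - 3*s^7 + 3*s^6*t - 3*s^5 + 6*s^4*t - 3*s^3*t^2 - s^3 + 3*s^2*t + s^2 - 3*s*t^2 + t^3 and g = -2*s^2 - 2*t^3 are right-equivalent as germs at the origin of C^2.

Yes.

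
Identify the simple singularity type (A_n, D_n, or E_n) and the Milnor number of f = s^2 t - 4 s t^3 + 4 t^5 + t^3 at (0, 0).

The Hessian of f at 0 is [[0, 0], [0, 0]] with rank 0, so corank 2. A Groebner basis of the Jacobian ideal J(f) in C{s,t} is {t^3, s^2 + 3*t^2, s*t}; counting standard monomials gives mu = 4. Corank 2; j^3 = t*(s^2 + t^2) splits into three distinct lines over C (the quadratic factor has nonzero discriminant), so D_4.

Type D4, Milnor number mu = 4.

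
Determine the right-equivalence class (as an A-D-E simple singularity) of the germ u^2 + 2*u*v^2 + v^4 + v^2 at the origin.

The Hessian of f at 0 has rank 2. Corank 0: nondegenerate Morse point, so A_1.

A_1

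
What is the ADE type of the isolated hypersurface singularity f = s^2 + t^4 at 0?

The Hessian of f at 0 is [[2, 0], [0, 0]] with rank 1, so corank 1. A Groebner basis of the Jacobian ideal J(f) in C{s,t} is {t^3, s}; counting standard monomials gives mu = 3. Corank 1: A-series; mu = 3 gives A_3.

A_3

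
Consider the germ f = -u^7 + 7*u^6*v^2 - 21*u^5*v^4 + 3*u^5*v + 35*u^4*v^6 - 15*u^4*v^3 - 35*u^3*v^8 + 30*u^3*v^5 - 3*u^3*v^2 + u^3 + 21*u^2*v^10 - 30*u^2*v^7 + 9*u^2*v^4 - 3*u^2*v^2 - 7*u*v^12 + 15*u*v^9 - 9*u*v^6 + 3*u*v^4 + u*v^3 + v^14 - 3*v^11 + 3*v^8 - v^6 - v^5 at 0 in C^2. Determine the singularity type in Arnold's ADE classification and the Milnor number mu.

The Hessian of f at 0 has rank 0. Corank 2; j^3 = u^3 is a perfect cube, so E-series; the 4-jet and mu = 7 give E_7.

Type E_7, Milnor number mu = 7.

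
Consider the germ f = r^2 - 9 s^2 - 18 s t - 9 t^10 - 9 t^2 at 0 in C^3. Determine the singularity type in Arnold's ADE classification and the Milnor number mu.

Type A9, Milnor number mu = 9.

The Hessian of f at 0 has rank 2. Corank 1: A-series; mu = 9 gives A_9.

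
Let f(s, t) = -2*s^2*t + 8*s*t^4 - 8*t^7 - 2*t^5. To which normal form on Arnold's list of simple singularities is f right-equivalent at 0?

D_6

The Hessian of f at 0 has rank 0. Corank 2; j^3 = -2*s^2*t has shape L^2 M (L != M), so D-series; mu = 6 gives D_6.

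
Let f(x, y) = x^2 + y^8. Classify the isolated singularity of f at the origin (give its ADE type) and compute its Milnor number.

The Hessian of f at 0 is [[2, 0], [0, 0]] with rank 1, so corank 1. A Groebner basis of the Jacobian ideal J(f) in C{x,y} is {y^7, x}; counting standard monomials gives mu = 7. Corank 1: A-series; mu = 7 gives A_7.

Type A_{7}, Milnor number mu = 7.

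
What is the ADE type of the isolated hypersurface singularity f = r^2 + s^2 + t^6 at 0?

The Hessian of f at 0 has rank 2. Corank 1: A-series; mu = 5 gives A_5.

A5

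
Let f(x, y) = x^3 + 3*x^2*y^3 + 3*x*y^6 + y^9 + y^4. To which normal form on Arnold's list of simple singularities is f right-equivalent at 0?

E_{6}

The Hessian of f at 0 is [[0, 0], [0, 0]] with rank 0, so corank 2. A Groebner basis of the Jacobian ideal J(f) in C{x,y} is {y^3, x^2}; counting standard monomials gives mu = 6. Corank 2; j^3 = x^3 is a perfect cube, so E-series; the 4-jet and mu = 6 give E_6.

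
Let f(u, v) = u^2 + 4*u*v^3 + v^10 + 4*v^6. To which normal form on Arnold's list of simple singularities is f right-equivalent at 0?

The Hessian of f at 0 has rank 1. Corank 1: A-series; mu = 9 gives A_9.

A_9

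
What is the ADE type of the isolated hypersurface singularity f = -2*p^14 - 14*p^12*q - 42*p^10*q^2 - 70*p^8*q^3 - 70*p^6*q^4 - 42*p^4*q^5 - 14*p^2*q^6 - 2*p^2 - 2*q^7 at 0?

The Hessian of f at 0 is [[-4, 0], [0, 0]] with rank 1, so corank 1. A Groebner basis of the Jacobian ideal J(f) in C{p,q} is {q^6, p}; counting standard monomials gives mu = 6. Corank 1: A-series; mu = 6 gives A_6.

A6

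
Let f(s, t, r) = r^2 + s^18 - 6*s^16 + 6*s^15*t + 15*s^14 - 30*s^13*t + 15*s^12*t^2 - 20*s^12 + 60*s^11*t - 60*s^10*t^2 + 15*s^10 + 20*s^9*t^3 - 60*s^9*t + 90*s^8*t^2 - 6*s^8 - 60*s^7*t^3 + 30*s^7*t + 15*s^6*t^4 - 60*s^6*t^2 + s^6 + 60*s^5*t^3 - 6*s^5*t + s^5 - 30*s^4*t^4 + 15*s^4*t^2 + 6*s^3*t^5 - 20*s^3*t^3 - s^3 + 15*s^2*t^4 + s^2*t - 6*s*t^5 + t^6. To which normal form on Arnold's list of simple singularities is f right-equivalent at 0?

D_{7}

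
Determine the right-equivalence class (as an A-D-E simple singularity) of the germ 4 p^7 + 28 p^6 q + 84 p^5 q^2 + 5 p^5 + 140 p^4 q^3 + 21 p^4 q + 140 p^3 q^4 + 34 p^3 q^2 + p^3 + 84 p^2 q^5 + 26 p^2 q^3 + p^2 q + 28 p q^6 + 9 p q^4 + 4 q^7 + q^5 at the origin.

The Hessian of f at 0 has rank 0. Corank 2; j^3 = p^2*(p + q) has shape L^2 M (L != M), so D-series; mu = 6 gives D_6.

D_6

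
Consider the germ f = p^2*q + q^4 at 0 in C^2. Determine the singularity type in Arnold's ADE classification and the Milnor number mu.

Type D_5, Milnor number mu = 5.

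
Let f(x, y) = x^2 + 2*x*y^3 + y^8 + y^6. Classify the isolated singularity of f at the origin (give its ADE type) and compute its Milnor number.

The Hessian of f at 0 has rank 1. Corank 1: A-series; mu = 7 gives A_7.

Type A_{7}, Milnor number mu = 7.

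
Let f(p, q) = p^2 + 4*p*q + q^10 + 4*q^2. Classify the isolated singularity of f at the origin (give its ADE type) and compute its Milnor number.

The Hessian of f at 0 is [[2, 4], [4, 8]] with rank 1, so corank 1. A Groebner basis of the Jacobian ideal J(f) in C{p,q} is {q^9, p + 2*q}; counting standard monomials gives mu = 9. Corank 1: A-series; mu = 9 gives A_9.

Type A9, Milnor number mu = 9.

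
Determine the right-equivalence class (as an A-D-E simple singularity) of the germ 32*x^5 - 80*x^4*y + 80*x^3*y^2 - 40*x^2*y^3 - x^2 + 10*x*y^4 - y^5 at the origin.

A4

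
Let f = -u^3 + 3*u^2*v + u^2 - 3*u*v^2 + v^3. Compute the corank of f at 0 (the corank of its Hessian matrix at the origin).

1

The Hessian at 0 is [[2, 0], [0, 0]] of rank 1; hence corank 1.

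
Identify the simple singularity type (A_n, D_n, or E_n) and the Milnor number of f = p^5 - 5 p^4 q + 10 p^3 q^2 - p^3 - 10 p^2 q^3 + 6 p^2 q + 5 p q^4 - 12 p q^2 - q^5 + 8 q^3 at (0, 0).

Type E_{8}, Milnor number mu = 8.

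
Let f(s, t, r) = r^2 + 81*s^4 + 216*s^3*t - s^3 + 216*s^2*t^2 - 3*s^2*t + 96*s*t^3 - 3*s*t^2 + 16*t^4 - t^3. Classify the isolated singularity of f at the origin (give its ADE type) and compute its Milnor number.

Type E_6, Milnor number mu = 6.

The Hessian of f at 0 has rank 1. Corank 2; j^3 = -(s + t)^3 is a perfect cube, so E-series; the 4-jet and mu = 6 give E_6.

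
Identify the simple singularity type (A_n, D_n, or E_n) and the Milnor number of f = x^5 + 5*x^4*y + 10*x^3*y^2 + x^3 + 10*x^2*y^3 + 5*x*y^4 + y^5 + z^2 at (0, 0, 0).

The Hessian of f at 0 has rank 1. Corank 2; j^3 = x^3 is a perfect cube, so E-series; the 5-jet and mu = 8 give E_8.

Type E8, Milnor number mu = 8.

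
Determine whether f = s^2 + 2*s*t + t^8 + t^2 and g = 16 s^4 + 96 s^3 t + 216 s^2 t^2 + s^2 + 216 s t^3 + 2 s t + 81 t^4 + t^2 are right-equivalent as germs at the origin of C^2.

No.

The Hessian of f at 0 is [[2, 2], [2, 2]] with rank 1, so corank 1. A Groebner basis of the Jacobian ideal J(f) in C{s,t} is {t^7, s + t}; counting standard monomials gives mu = 7. Corank 1: A-series; mu = 7 gives A_7. The Hessian of g at 0 is [[2, 2], [2, 2]] with rank 1, so corank 1. A Groebner basis of the Jacobian ideal J(g) in C{s,t} is {t^3, s + t}; counting standard monomials gives mu = 3. Corank 1: A-series; mu = 3 gives A_3. f is A_7 but g is A_3, hence not right-equivalent.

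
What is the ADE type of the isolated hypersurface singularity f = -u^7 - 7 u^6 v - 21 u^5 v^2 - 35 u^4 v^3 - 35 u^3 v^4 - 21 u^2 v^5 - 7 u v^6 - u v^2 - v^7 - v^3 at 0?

D_{8}

The Hessian of f at 0 has rank 0. Corank 2; j^3 = -v^2*(u + v) has shape L^2 M (L != M), so D-series; mu = 8 gives D_8.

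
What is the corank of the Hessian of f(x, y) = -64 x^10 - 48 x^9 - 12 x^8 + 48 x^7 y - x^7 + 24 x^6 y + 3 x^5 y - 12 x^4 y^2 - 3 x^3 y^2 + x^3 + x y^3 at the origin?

2

The Hessian at 0 is [[0, 0], [0, 0]] of rank 0; hence corank 2.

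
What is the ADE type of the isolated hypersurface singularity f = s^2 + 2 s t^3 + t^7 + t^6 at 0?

A_6

The Hessian of f at 0 has rank 1. Corank 1: A-series; mu = 6 gives A_6.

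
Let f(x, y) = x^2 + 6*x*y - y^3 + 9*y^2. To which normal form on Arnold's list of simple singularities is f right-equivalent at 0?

The Hessian of f at 0 has rank 1. Corank 1: A-series; mu = 2 gives A_2.

A_{2}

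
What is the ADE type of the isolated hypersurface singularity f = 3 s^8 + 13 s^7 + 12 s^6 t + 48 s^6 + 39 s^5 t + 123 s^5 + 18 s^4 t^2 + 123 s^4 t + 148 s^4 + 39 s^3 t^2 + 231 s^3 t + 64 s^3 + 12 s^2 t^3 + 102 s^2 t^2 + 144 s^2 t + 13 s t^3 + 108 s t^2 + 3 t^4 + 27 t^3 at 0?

The Hessian of f at 0 has rank 0. Corank 2; j^3 = (4*s + 3*t)^3 is a perfect cube, so E-series; the 4-jet and mu = 7 give E_7.

E_{7}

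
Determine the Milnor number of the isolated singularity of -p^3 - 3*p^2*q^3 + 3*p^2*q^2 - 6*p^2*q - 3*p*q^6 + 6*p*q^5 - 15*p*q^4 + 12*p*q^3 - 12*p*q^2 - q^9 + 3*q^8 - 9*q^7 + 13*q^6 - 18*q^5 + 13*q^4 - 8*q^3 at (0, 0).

6

The Hessian of f at 0 is [[0, 0], [0, 0]] with rank 0, so corank 2. A Groebner basis of the Jacobian ideal J(f) in C{p,q} is {p^3 - 6*p^2 - 24*p*q - 24*q^2, p^2*q + 2*p^2 + 8*p*q + 8*q^2, -p^2/2 + p*q^2 - 2*p*q - 2*q^2, q^3}; counting standard monomials gives mu = 6. Corank 2; j^3 = -(p + 2*q)^3 is a perfect cube, so E-series; the 4-jet and mu = 6 give E_6.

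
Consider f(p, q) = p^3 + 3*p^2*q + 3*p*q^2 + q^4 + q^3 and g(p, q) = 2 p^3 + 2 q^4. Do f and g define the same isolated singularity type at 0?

Yes.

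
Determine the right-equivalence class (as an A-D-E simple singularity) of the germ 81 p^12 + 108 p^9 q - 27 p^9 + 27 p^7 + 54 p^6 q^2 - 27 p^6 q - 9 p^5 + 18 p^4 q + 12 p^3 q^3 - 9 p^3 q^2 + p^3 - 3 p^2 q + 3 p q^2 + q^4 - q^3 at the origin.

The Hessian of f at 0 has rank 0. Corank 2; j^3 = (p - q)^3 is a perfect cube, so E-series; the 4-jet and mu = 6 give E_6.

E_{6}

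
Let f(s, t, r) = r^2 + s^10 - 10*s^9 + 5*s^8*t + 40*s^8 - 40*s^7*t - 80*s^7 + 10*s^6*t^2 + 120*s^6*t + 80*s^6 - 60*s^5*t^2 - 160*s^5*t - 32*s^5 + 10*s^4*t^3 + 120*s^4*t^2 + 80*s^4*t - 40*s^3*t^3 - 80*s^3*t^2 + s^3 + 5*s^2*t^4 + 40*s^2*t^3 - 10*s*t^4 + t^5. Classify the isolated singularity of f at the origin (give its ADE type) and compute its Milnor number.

Type E_{8}, Milnor number mu = 8.

The Hessian of f at 0 has rank 1. Corank 2; j^3 = s^3 is a perfect cube, so E-series; the 5-jet and mu = 8 give E_8.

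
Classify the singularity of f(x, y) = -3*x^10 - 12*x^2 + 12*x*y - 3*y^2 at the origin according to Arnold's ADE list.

The Hessian of f at 0 has rank 1. Corank 1: A-series; mu = 9 gives A_9.

A9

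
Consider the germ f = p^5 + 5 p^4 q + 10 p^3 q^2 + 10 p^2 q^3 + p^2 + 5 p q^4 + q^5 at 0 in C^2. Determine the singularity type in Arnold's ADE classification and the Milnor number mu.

Type A_4, Milnor number mu = 4.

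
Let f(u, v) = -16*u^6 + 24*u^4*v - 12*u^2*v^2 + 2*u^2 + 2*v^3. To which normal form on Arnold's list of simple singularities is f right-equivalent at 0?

A_{2}

The Hessian of f at 0 has rank 1. Corank 1: A-series; mu = 2 gives A_2.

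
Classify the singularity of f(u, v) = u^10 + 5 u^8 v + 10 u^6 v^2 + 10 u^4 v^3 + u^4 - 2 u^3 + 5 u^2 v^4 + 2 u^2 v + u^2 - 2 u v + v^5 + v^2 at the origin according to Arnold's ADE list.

The Hessian of f at 0 is [[2, -2], [-2, 2]] with rank 1, so corank 1. A Groebner basis of the Jacobian ideal J(f) in C{u,v} is {-u/2 + v^3 + v^2/2 + v/2, u^2 - u + v, u*v - u/2 - v^2/2 + v/2}; counting standard monomials gives mu = 4. Corank 1: A-series; mu = 4 gives A_4.

A_4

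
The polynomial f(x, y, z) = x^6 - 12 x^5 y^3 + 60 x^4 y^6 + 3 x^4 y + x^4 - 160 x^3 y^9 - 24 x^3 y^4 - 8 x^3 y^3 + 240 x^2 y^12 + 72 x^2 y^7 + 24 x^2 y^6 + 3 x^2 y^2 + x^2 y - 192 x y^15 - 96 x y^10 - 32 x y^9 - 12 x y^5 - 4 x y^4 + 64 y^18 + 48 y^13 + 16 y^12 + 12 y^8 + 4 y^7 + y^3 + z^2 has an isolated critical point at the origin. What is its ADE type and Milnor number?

The Hessian of f at 0 has rank 1. Corank 2; j^3 = y*(x^2 + y^2) splits into three distinct lines over C (the quadratic factor has nonzero discriminant), so D_4.

Type D4, Milnor number mu = 4.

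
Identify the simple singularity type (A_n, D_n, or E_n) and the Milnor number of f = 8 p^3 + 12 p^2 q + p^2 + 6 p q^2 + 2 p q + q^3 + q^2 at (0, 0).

The Hessian of f at 0 has rank 1. Corank 1: A-series; mu = 2 gives A_2.

Type A_2, Milnor number mu = 2.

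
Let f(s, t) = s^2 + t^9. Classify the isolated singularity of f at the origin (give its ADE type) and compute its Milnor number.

Type A_8, Milnor number mu = 8.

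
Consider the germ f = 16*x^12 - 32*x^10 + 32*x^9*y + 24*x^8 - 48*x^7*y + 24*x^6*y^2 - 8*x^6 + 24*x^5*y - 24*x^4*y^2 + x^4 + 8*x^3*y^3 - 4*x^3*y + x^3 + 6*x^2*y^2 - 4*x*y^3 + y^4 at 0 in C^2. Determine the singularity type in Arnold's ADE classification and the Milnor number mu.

Type E_6, Milnor number mu = 6.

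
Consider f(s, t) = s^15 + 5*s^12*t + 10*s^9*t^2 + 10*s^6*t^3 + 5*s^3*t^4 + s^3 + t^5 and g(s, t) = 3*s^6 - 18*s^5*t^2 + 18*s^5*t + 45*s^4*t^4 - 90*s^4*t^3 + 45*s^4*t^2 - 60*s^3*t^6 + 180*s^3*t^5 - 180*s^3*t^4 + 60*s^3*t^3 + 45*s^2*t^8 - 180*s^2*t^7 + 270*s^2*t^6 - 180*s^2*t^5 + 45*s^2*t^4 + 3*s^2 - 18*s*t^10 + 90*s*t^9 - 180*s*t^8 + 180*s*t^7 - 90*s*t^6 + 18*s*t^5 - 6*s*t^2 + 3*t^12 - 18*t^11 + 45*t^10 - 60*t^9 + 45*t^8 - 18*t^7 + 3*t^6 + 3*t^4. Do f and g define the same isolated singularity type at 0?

No.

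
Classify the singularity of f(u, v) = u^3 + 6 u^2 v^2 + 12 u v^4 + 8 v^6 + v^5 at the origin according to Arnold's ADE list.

E_8

The Hessian of f at 0 has rank 0. Corank 2; j^3 = u^3 is a perfect cube, so E-series; the 5-jet and mu = 8 give E_8.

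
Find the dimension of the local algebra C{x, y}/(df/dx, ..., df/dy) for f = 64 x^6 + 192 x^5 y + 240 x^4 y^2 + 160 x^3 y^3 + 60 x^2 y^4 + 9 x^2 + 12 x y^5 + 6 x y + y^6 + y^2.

The Hessian of f at 0 is [[18, 6], [6, 2]] with rank 1, so corank 1. A Groebner basis of the Jacobian ideal J(f) in C{x,y} is {y^5, x + y/3}; counting standard monomials gives mu = 5. Corank 1: A-series; mu = 5 gives A_5.

5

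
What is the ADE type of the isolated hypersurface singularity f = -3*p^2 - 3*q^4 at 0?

The Hessian of f at 0 is [[-6, 0], [0, 0]] with rank 1, so corank 1. A Groebner basis of the Jacobian ideal J(f) in C{p,q} is {q^3, p}; counting standard monomials gives mu = 3. Corank 1: A-series; mu = 3 gives A_3.

A_{3}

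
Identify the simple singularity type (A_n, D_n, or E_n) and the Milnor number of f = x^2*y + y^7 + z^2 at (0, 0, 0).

Type D_8, Milnor number mu = 8.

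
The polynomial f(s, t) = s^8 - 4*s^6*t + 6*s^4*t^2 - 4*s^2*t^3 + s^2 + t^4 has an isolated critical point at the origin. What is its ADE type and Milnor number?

Type A3, Milnor number mu = 3.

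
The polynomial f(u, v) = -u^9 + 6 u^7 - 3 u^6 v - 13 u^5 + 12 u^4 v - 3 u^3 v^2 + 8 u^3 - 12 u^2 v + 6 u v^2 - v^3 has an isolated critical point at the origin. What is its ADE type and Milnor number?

Type E_8, Milnor number mu = 8.

The Hessian of f at 0 has rank 0. Corank 2; j^3 = (2*u - v)^3 is a perfect cube, so E-series; the 5-jet and mu = 8 give E_8.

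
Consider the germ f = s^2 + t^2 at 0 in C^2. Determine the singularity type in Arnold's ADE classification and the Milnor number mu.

Type A1, Milnor number mu = 1.

The Hessian of f at 0 is [[2, 0], [0, 2]] with rank 2, so corank 0. A Groebner basis of the Jacobian ideal J(f) in C{s,t} is {s, t}; counting standard monomials gives mu = 1. Corank 0: nondegenerate Morse point, so A_1.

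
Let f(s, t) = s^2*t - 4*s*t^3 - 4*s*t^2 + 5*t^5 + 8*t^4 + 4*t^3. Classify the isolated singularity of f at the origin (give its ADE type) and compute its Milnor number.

The Hessian of f at 0 has rank 0. Corank 2; j^3 = t*(s - 2*t)^2 has shape L^2 M (L != M), so D-series; mu = 6 gives D_6.

Type D_6, Milnor number mu = 6.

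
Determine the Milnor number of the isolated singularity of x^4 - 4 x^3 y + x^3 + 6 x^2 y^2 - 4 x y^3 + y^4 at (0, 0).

The Hessian of f at 0 has rank 0. Corank 2; j^3 = x^3 is a perfect cube, so E-series; the 4-jet and mu = 6 give E_6.

6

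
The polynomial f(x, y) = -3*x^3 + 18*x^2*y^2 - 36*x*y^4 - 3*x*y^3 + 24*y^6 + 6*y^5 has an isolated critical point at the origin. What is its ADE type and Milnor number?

Type E_7, Milnor number mu = 7.

The Hessian of f at 0 has rank 0. Corank 2; j^3 = -3*x^3 is a perfect cube, so E-series; the 4-jet and mu = 7 give E_7.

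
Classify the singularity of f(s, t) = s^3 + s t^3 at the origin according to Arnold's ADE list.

E_7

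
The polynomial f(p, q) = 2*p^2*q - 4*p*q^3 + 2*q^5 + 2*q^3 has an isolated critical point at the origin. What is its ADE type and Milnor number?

The Hessian of f at 0 is [[0, 0], [0, 0]] with rank 0, so corank 2. A Groebner basis of the Jacobian ideal J(f) in C{p,q} is {q^3, p^2 + 3*q^2, p*q}; counting standard monomials gives mu = 4. Corank 2; j^3 = 2*q*(p^2 + q^2) splits into three distinct lines over C (the quadratic factor has nonzero discriminant), so D_4.

Type D_{4}, Milnor number mu = 4.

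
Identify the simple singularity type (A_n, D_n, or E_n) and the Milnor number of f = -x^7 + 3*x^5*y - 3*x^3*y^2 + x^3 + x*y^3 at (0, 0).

Type E_{7}, Milnor number mu = 7.

The Hessian of f at 0 has rank 0. Corank 2; j^3 = x^3 is a perfect cube, so E-series; the 4-jet and mu = 7 give E_7.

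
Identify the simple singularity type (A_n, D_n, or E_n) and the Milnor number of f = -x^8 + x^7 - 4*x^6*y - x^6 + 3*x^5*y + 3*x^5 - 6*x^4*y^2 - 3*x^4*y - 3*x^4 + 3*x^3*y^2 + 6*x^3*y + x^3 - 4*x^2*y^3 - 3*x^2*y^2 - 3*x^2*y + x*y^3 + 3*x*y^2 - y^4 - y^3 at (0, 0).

The Hessian of f at 0 has rank 0. Corank 2; j^3 = (x - y)^3 is a perfect cube, so E-series; the 4-jet and mu = 7 give E_7.

Type E7, Milnor number mu = 7.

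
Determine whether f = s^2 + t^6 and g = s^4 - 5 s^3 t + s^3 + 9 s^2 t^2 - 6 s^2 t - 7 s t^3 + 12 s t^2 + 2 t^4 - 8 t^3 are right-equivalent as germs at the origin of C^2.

The Hessian of f at 0 has rank 1. Corank 1: A-series; mu = 5 gives A_5. The Hessian of g at 0 has rank 0. Corank 2; j^3 = (s - 2*t)^3 is a perfect cube, so E-series; the 4-jet and mu = 7 give E_7. f is A_5 but g is E_7, hence not right-equivalent.

No.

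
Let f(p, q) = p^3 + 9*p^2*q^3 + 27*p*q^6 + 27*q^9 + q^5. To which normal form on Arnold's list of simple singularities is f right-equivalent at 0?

The Hessian of f at 0 is [[0, 0], [0, 0]] with rank 0, so corank 2. A Groebner basis of the Jacobian ideal J(f) in C{p,q} is {p^2/6 + p*q^3, q^4, p^3, p^2*q}; counting standard monomials gives mu = 8. Corank 2; j^3 = p^3 is a perfect cube, so E-series; the 5-jet and mu = 8 give E_8.

E_8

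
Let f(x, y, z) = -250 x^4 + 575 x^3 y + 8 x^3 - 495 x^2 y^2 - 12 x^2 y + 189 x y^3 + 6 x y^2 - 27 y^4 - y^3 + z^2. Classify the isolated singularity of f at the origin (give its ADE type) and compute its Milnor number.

The Hessian of f at 0 has rank 1. Corank 2; j^3 = (2*x - y)^3 is a perfect cube, so E-series; the 4-jet and mu = 7 give E_7.

Type E_7, Milnor number mu = 7.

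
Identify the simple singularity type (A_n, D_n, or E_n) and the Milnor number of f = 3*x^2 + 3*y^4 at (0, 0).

The Hessian of f at 0 has rank 1. Corank 1: A-series; mu = 3 gives A_3.

Type A_3, Milnor number mu = 3.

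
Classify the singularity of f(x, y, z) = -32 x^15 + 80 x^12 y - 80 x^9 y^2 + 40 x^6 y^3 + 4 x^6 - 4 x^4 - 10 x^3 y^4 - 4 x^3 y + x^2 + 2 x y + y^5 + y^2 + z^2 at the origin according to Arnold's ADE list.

The Hessian of f at 0 is [[2, 2, 0], [2, 2, 0], [0, 0, 2]] with rank 2, so corank 1. A Groebner basis of the Jacobian ideal J(f) in C{x,y,z} is {x/2 + y^3 + y/2, x^2 - y^2, x*y + y^2, z}; counting standard monomials gives mu = 4. Corank 1: A-series; mu = 4 gives A_4.

A_4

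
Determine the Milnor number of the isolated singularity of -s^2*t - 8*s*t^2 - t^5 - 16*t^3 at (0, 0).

The Hessian of f at 0 has rank 0. Corank 2; j^3 = -t*(s + 4*t)^2 has shape L^2 M (L != M), so D-series; mu = 6 gives D_6.

6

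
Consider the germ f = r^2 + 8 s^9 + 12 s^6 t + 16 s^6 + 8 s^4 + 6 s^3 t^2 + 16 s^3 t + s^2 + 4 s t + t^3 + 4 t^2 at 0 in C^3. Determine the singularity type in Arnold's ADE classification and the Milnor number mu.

The Hessian of f at 0 has rank 2. Corank 1: A-series; mu = 2 gives A_2.

Type A_2, Milnor number mu = 2.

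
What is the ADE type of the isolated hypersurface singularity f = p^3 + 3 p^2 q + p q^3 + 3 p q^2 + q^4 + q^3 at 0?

The Hessian of f at 0 is [[0, 0], [0, 0]] with rank 0, so corank 2. A Groebner basis of the Jacobian ideal J(f) in C{p,q} is {p^3 + 3*p^2*q + 6*p^2 + 12*p*q + 6*q^2, -3*p^2 + p*q^2 - 6*p*q - 3*q^2, 3*p^2 + 6*p*q + q^3 + 3*q^2}; counting standard monomials gives mu = 7. Corank 2; j^3 = (p + q)^3 is a perfect cube, so E-series; the 4-jet and mu = 7 give E_7.

E_7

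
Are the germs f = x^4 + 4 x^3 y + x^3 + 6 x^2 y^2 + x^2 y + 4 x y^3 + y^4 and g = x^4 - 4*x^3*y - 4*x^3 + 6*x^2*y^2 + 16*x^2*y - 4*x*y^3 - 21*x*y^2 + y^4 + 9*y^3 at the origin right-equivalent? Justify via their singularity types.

The Hessian of f at 0 has rank 0. Corank 2; j^3 = x^2*(x + y) has shape L^2 M (L != M), so D-series; mu = 5 gives D_5. The Hessian of g at 0 has rank 0. Corank 2; j^3 = -(x - y)*(2*x - 3*y)^2 has shape L^2 M (L != M), so D-series; mu = 5 gives D_5. Both have type D_5, hence right-equivalent.

Yes.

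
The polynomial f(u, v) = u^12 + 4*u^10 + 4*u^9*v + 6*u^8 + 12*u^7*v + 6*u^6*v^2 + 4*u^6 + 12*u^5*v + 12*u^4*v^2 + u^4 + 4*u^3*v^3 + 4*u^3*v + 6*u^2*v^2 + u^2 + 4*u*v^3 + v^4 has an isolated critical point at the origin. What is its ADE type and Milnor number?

The Hessian of f at 0 is [[2, 0], [0, 0]] with rank 1, so corank 1. A Groebner basis of the Jacobian ideal J(f) in C{u,v} is {v^3, u}; counting standard monomials gives mu = 3. Corank 1: A-series; mu = 3 gives A_3.

Type A_{3}, Milnor number mu = 3.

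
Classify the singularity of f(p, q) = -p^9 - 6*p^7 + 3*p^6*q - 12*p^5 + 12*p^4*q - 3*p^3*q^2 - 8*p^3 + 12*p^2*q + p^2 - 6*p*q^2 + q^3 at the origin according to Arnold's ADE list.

The Hessian of f at 0 is [[2, 0], [0, 0]] with rank 1, so corank 1. A Groebner basis of the Jacobian ideal J(f) in C{p,q} is {q^2, p}; counting standard monomials gives mu = 2. Corank 1: A-series; mu = 2 gives A_2.

A_2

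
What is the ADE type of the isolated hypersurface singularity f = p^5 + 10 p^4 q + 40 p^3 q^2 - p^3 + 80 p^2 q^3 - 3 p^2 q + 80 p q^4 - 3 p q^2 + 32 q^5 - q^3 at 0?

E_{8}

The Hessian of f at 0 has rank 0. Corank 2; j^3 = -(p + q)^3 is a perfect cube, so E-series; the 5-jet and mu = 8 give E_8.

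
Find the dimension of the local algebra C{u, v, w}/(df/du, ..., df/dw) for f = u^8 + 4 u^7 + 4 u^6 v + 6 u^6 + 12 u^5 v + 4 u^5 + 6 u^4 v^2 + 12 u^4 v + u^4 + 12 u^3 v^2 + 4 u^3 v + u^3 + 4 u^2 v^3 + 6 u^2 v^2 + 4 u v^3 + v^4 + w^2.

6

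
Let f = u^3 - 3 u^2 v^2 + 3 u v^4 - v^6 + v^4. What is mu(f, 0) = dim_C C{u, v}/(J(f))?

6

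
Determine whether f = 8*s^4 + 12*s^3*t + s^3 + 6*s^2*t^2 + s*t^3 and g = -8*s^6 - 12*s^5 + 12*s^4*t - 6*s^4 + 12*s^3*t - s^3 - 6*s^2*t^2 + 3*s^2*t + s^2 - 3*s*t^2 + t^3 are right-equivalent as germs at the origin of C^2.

The Hessian of f at 0 has rank 0. Corank 2; j^3 = s^3 is a perfect cube, so E-series; the 4-jet and mu = 7 give E_7. The Hessian of g at 0 has rank 1. Corank 1: A-series; mu = 2 gives A_2. f is E_7 but g is A_2, hence not right-equivalent.

No.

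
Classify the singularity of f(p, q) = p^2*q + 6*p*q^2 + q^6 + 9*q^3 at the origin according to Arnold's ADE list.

The Hessian of f at 0 has rank 0. Corank 2; j^3 = q*(p + 3*q)^2 has shape L^2 M (L != M), so D-series; mu = 7 gives D_7.

D_{7}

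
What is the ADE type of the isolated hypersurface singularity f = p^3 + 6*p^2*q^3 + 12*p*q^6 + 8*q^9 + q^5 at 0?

E_8

The Hessian of f at 0 is [[0, 0], [0, 0]] with rank 0, so corank 2. A Groebner basis of the Jacobian ideal J(f) in C{p,q} is {p^2/4 + p*q^3, q^4, p^3, p^2*q}; counting standard monomials gives mu = 8. Corank 2; j^3 = p^3 is a perfect cube, so E-series; the 5-jet and mu = 8 give E_8.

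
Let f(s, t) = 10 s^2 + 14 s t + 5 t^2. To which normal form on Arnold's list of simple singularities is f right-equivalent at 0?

The Hessian of f at 0 has rank 2. Corank 0: nondegenerate Morse point, so A_1.

A_{1}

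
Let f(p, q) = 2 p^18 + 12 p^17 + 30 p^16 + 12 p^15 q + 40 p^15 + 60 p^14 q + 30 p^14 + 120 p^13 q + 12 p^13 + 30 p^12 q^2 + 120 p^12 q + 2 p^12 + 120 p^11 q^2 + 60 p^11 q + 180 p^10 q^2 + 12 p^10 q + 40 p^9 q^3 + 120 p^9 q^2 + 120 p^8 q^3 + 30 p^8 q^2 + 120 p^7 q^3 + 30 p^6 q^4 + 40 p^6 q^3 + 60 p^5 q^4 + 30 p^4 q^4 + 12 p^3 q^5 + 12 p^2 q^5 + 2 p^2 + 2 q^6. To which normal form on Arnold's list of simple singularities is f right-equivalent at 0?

The Hessian of f at 0 is [[4, 0], [0, 0]] with rank 1, so corank 1. A Groebner basis of the Jacobian ideal J(f) in C{p,q} is {q^5, p}; counting standard monomials gives mu = 5. Corank 1: A-series; mu = 5 gives A_5.

A_{5}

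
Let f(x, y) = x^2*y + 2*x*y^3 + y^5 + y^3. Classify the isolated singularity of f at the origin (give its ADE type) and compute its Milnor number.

Type D_{4}, Milnor number mu = 4.

The Hessian of f at 0 is [[0, 0], [0, 0]] with rank 0, so corank 2. A Groebner basis of the Jacobian ideal J(f) in C{x,y} is {y^3, x^2 + 3*y^2, x*y}; counting standard monomials gives mu = 4. Corank 2; j^3 = y*(x^2 + y^2) splits into three distinct lines over C (the quadratic factor has nonzero discriminant), so D_4.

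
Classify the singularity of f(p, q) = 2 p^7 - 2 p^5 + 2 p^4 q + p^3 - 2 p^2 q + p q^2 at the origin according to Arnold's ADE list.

The Hessian of f at 0 is [[0, 0], [0, 0]] with rank 0, so corank 2. A Groebner basis of the Jacobian ideal J(f) in C{p,q} is {-3*p^2/2 + p*q^3 + 2*p*q - q^2/2, -5*p^2/3 + 7*p*q/3 + q^4 - 2*q^2/3, p^3 - 3*p*q^2 + 2*q^3, p^2*q - 2*p*q^2 + q^3}; counting standard monomials gives mu = 8. Corank 2; j^3 = p*(p - q)^2 has shape L^2 M (L != M), so D-series; mu = 8 gives D_8.

D8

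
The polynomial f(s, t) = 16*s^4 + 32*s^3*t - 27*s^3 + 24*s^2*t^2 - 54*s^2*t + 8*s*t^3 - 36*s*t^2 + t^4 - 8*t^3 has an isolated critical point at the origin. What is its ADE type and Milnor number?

The Hessian of f at 0 is [[0, 0], [0, 0]] with rank 0, so corank 2. A Groebner basis of the Jacobian ideal J(f) in C{s,t} is {t^4, s*t^2 + 11*t^3/18, s^2 + 4*s*t/3 + 4*t^2/9}; counting standard monomials gives mu = 6. Corank 2; j^3 = -(3*s + 2*t)^3 is a perfect cube, so E-series; the 4-jet and mu = 6 give E_6.

Type E6, Milnor number mu = 6.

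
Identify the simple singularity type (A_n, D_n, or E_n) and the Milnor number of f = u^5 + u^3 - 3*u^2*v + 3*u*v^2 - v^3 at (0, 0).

Type E8, Milnor number mu = 8.

The Hessian of f at 0 is [[0, 0], [0, 0]] with rank 0, so corank 2. A Groebner basis of the Jacobian ideal J(f) in C{u,v} is {v^5, u*v^3 - 3*v^4/4, u^2 - 2*u*v + v^2}; counting standard monomials gives mu = 8. Corank 2; j^3 = (u - v)^3 is a perfect cube, so E-series; the 5-jet and mu = 8 give E_8.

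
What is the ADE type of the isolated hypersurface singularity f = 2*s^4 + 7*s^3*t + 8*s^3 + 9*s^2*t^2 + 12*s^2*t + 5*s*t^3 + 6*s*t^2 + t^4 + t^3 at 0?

The Hessian of f at 0 has rank 0. Corank 2; j^3 = (2*s + t)^3 is a perfect cube, so E-series; the 4-jet and mu = 7 give E_7.

E_7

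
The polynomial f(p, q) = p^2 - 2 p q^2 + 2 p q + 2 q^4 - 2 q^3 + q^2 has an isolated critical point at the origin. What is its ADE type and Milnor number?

The Hessian of f at 0 has rank 1. Corank 1: A-series; mu = 3 gives A_3.

Type A3, Milnor number mu = 3.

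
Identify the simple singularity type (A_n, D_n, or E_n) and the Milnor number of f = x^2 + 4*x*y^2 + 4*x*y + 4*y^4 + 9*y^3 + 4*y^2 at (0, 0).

Type A_{2}, Milnor number mu = 2.

The Hessian of f at 0 has rank 1. Corank 1: A-series; mu = 2 gives A_2.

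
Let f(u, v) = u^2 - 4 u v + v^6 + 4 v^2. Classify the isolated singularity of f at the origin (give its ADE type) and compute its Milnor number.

The Hessian of f at 0 is [[2, -4], [-4, 8]] with rank 1, so corank 1. A Groebner basis of the Jacobian ideal J(f) in C{u,v} is {v^5, u - 2*v}; counting standard monomials gives mu = 5. Corank 1: A-series; mu = 5 gives A_5.

Type A_5, Milnor number mu = 5.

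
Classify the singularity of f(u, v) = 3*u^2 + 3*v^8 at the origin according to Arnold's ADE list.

A_7

The Hessian of f at 0 has rank 1. Corank 1: A-series; mu = 7 gives A_7.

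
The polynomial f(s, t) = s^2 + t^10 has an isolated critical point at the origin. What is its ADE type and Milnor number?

The Hessian of f at 0 has rank 1. Corank 1: A-series; mu = 9 gives A_9.

Type A_{9}, Milnor number mu = 9.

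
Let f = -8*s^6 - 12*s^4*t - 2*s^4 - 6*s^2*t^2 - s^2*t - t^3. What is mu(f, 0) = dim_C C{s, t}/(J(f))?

The Hessian of f at 0 is [[0, 0], [0, 0]] with rank 0, so corank 2. A Groebner basis of the Jacobian ideal J(f) in C{s,t} is {t^3, s^2 + 3*t^2, s*t}; counting standard monomials gives mu = 4. Corank 2; j^3 = -t*(s^2 + t^2) splits into three distinct lines over C (the quadratic factor has nonzero discriminant), so D_4.

4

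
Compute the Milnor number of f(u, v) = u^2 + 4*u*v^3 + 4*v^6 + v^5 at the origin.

4

The Hessian of f at 0 is [[2, 0], [0, 0]] with rank 1, so corank 1. A Groebner basis of the Jacobian ideal J(f) in C{u,v} is {u/2 + v^3, u^2, u*v}; counting standard monomials gives mu = 4. Corank 1: A-series; mu = 4 gives A_4.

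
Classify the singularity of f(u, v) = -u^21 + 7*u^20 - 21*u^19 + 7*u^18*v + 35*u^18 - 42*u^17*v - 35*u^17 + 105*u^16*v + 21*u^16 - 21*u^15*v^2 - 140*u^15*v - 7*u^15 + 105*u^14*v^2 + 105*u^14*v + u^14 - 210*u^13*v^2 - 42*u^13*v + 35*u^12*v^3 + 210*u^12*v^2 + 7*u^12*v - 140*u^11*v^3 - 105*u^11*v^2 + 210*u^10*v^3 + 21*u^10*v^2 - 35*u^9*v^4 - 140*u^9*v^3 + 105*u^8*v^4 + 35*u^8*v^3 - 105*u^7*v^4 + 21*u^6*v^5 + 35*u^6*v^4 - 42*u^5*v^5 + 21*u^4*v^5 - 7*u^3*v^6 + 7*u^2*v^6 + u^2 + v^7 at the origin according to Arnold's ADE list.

A6

The Hessian of f at 0 is [[2, 0], [0, 0]] with rank 1, so corank 1. A Groebner basis of the Jacobian ideal J(f) in C{u,v} is {v^6, u}; counting standard monomials gives mu = 6. Corank 1: A-series; mu = 6 gives A_6.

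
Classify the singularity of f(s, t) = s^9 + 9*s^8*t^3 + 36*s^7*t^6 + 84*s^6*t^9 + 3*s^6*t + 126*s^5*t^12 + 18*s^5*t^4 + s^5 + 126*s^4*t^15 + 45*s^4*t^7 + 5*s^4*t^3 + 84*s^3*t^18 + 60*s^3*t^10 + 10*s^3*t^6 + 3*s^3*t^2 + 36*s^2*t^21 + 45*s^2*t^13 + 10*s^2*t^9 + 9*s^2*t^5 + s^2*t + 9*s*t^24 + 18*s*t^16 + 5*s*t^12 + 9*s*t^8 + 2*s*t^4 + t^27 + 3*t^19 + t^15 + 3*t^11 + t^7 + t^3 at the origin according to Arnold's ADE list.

D_4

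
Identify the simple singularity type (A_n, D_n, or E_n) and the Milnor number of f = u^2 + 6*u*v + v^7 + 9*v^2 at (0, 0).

Type A_6, Milnor number mu = 6.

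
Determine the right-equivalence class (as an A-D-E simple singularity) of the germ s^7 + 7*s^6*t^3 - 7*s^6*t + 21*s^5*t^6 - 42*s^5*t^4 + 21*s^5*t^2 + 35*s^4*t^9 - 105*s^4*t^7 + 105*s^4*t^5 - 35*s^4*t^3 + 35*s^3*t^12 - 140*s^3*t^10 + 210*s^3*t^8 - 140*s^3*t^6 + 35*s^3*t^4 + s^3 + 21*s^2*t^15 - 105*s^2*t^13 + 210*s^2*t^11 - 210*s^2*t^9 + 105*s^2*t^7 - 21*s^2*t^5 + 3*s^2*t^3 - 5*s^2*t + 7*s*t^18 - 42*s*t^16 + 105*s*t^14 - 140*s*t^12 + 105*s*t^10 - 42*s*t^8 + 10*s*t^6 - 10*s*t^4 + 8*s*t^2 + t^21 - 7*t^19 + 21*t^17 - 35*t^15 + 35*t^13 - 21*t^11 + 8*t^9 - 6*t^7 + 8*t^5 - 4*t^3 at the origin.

D8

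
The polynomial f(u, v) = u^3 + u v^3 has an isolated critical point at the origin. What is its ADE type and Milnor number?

Type E_{7}, Milnor number mu = 7.

The Hessian of f at 0 has rank 0. Corank 2; j^3 = u^3 is a perfect cube, so E-series; the 4-jet and mu = 7 give E_7.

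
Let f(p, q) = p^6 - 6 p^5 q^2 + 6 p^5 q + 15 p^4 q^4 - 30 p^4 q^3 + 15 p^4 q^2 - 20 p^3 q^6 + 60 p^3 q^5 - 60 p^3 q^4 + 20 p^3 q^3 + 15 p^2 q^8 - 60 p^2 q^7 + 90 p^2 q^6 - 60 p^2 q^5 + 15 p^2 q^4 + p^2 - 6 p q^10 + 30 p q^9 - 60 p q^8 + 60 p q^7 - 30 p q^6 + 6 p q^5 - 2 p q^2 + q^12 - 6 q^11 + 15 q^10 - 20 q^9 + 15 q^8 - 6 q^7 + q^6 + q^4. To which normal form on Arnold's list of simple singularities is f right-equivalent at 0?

The Hessian of f at 0 is [[2, 0], [0, 0]] with rank 1, so corank 1. A Groebner basis of the Jacobian ideal J(f) in C{p,q} is {p^3, p^2*q, -p + q^2}; counting standard monomials gives mu = 5. Corank 1: A-series; mu = 5 gives A_5.

A_5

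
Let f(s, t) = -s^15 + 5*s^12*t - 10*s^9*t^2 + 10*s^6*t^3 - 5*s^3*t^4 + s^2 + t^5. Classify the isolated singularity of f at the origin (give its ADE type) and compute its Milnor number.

The Hessian of f at 0 is [[2, 0], [0, 0]] with rank 1, so corank 1. A Groebner basis of the Jacobian ideal J(f) in C{s,t} is {t^4, s}; counting standard monomials gives mu = 4. Corank 1: A-series; mu = 4 gives A_4.

Type A_{4}, Milnor number mu = 4.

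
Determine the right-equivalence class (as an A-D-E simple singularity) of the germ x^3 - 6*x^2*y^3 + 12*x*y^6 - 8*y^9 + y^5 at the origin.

E_{8}

The Hessian of f at 0 has rank 0. Corank 2; j^3 = x^3 is a perfect cube, so E-series; the 5-jet and mu = 8 give E_8.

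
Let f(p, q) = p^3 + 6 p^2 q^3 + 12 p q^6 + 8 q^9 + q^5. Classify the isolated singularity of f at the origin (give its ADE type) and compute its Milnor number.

The Hessian of f at 0 has rank 0. Corank 2; j^3 = p^3 is a perfect cube, so E-series; the 5-jet and mu = 8 give E_8.

Type E_{8}, Milnor number mu = 8.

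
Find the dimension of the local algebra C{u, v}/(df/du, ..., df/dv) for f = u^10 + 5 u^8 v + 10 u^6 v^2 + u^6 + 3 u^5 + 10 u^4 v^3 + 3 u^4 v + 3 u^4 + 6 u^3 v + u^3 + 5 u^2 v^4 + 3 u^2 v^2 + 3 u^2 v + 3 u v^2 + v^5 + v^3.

8

The Hessian of f at 0 has rank 0. Corank 2; j^3 = (u + v)^3 is a perfect cube, so E-series; the 5-jet and mu = 8 give E_8.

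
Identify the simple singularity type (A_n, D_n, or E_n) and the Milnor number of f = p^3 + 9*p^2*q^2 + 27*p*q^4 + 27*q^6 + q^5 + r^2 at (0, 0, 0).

Type E_{8}, Milnor number mu = 8.

The Hessian of f at 0 has rank 1. Corank 2; j^3 = p^3 is a perfect cube, so E-series; the 5-jet and mu = 8 give E_8.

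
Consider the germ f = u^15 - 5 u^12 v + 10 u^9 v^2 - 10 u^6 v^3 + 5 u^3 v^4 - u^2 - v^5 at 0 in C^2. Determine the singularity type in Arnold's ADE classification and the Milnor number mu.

Type A4, Milnor number mu = 4.

The Hessian of f at 0 has rank 1. Corank 1: A-series; mu = 4 gives A_4.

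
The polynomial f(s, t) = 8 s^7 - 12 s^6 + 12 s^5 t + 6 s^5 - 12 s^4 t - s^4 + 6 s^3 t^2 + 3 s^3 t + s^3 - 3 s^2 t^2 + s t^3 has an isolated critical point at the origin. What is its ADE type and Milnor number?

Type E_7, Milnor number mu = 7.

The Hessian of f at 0 has rank 0. Corank 2; j^3 = s^3 is a perfect cube, so E-series; the 4-jet and mu = 7 give E_7.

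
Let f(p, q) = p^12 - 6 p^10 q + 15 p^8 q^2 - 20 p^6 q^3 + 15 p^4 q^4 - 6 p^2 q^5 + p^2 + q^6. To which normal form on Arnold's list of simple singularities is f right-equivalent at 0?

A5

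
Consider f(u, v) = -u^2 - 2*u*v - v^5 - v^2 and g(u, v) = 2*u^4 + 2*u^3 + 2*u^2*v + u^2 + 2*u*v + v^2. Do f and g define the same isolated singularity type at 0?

No.

The Hessian of f at 0 is [[-2, -2], [-2, -2]] with rank 1, so corank 1. A Groebner basis of the Jacobian ideal J(f) in C{u,v} is {v^4, u + v}; counting standard monomials gives mu = 4. Corank 1: A-series; mu = 4 gives A_4. The Hessian of g at 0 is [[2, 2], [2, 2]] with rank 1, so corank 1. A Groebner basis of the Jacobian ideal J(g) in C{u,v} is {u^2 + u + v, u*v - u - v, u + v^2 + v}; counting standard monomials gives mu = 3. Corank 1: A-series; mu = 3 gives A_3. f is A_4 but g is A_3, hence not right-equivalent.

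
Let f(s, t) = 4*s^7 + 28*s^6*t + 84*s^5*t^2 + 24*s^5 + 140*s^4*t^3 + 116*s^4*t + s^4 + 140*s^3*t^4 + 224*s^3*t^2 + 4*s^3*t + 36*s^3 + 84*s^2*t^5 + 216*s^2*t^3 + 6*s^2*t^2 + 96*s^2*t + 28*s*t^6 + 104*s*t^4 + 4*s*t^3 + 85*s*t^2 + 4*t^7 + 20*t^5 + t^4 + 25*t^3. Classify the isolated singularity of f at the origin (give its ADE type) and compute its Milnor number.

Type D_5, Milnor number mu = 5.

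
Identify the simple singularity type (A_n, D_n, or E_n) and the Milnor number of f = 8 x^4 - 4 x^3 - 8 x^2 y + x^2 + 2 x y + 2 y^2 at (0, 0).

The Hessian of f at 0 has rank 2. Corank 0: nondegenerate Morse point, so A_1.

Type A_1, Milnor number mu = 1.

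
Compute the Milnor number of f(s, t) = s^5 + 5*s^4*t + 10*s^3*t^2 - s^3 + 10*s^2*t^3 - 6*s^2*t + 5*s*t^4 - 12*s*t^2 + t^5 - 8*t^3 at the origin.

8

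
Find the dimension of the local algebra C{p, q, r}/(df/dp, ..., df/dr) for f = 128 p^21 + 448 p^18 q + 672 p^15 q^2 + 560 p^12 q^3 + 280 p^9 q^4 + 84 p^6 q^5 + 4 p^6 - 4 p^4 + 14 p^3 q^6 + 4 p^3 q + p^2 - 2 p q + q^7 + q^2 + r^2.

6

The Hessian of f at 0 has rank 2. Corank 1: A-series; mu = 6 gives A_6.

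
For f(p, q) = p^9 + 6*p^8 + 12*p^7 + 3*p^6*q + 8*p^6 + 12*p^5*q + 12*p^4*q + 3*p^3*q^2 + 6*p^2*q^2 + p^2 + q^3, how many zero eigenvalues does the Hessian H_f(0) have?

1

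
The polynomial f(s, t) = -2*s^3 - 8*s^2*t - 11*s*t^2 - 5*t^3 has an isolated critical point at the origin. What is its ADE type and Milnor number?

Type D4, Milnor number mu = 4.

The Hessian of f at 0 has rank 0. Corank 2; j^3 = -(s + t)*(2*s^2 + 6*s*t + 5*t^2) splits into three distinct lines over C (the quadratic factor has nonzero discriminant), so D_4.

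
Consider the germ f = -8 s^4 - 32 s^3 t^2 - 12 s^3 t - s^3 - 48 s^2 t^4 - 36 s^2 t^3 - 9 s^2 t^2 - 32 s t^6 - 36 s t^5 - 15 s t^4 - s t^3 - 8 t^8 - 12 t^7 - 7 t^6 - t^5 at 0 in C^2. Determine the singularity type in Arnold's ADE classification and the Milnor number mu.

The Hessian of f at 0 is [[0, 0], [0, 0]] with rank 0, so corank 2. A Groebner basis of the Jacobian ideal J(f) in C{s,t} is {s^2/3 + t^4 + t^3/9, s^3, s^2*t - s^2/9 - t^3/27, s^2/9 + s*t^2 + t^3/27}; counting standard monomials gives mu = 7. Corank 2; j^3 = -s^3 is a perfect cube, so E-series; the 4-jet and mu = 7 give E_7.

Type E_{7}, Milnor number mu = 7.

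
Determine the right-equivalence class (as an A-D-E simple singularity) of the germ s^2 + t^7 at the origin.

The Hessian of f at 0 has rank 1. Corank 1: A-series; mu = 6 gives A_6.

A_6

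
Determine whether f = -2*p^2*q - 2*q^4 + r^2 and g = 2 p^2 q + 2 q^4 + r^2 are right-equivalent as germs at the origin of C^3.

Yes.

The Hessian of f at 0 is [[0, 0, 0], [0, 0, 0], [0, 0, 2]] with rank 1, so corank 2. A Groebner basis of the Jacobian ideal J(f) in C{p,q,r} is {p^3, p^2/4 + q^3, p*q, r}; counting standard monomials gives mu = 5. Corank 2; j^3 = -2*p^2*q has shape L^2 M (L != M), so D-series; mu = 5 gives D_5. The Hessian of g at 0 is [[0, 0, 0], [0, 0, 0], [0, 0, 2]] with rank 1, so corank 2. A Groebner basis of the Jacobian ideal J(g) in C{p,q,r} is {p^3, p^2/4 + q^3, p*q, r}; counting standard monomials gives mu = 5. Corank 2; j^3 = 2*p^2*q has shape L^2 M (L != M), so D-series; mu = 5 gives D_5. Both have type D_5, hence right-equivalent.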